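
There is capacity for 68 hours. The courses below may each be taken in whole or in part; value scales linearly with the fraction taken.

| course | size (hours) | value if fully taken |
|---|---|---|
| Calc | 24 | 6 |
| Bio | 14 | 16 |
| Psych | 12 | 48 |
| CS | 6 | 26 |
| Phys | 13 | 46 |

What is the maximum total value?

141.75

Sort by value density: CS 26/6≈4.33, Psych 48/12≈4, Phys 46/13≈3.54, Bio 16/14≈1.14, Calc 6/24≈0.25.
CS: take in full, 6 hours for value 26 — 62 left.
Take all of Psych (12 hours, value 48) — 50 hours left.
All 13 hours of Phys fit (value 46) — 37 remain.
Bio: take in full, 14 hours for value 16 — 23 left.
Only 23 hours remain; take 23/24 of Calc for value 6×23/24 = 5.75.
Total value = 141.75.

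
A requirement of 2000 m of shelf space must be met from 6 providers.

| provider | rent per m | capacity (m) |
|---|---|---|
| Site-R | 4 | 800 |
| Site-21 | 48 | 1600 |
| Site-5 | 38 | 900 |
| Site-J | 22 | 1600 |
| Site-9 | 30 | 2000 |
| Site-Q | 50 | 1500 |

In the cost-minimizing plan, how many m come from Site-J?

Fill from the cheapest provider first.
Take 800 from Site-R at 4 → need 1200 more.
Site-J (22): take the remaining 1200 → done.
Site-9, Site-5, Site-21, Site-Q: unused.

1200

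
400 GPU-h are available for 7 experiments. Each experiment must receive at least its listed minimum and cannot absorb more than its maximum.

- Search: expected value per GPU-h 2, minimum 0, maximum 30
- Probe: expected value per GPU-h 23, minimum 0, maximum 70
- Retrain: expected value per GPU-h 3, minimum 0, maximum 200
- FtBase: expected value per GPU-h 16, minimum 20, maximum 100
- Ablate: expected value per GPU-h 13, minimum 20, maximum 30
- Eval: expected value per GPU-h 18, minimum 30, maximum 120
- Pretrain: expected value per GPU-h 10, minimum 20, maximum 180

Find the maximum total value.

Meeting every minimum uses 0+0+0+20+20+30+20 = 90 GPU-h, leaving 310.
Highest expected value per GPU-h first: Probe 23 > Eval 18 > FtBase 16 > Ablate 13 > Pretrain 10 > Retrain 3 > Search 2.
Probe takes 70 more to reach its cap of 70 ; 240 left.
Eval: +90 to 120 (cap) ; 150 left.
FtBase takes 80 more to reach its cap of 100 ; 70 left.
Ablate: +10 to 30 (cap) ; 60 left.
Pretrain has room for 160 more but only 60 remain, so it gets 80.
Total = 23×70 + 16×100 + 13×30 + 18×120 + 10×80 = 6560.

6560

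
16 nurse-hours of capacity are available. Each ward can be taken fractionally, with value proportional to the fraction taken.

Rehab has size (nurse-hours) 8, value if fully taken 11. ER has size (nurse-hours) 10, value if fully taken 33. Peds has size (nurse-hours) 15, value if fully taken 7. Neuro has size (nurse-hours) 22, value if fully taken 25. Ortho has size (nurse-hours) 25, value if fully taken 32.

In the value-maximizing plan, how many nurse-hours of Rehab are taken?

Sort by value density: ER 33/10≈3.3, Rehab 11/8≈1.38, Ortho 32/25≈1.28, Neuro 25/22≈1.14, Peds 7/15≈0.467.
All 10 nurse-hours of ER fit (value 33) — 6 remain.
6 nurse-hours left: a 6/8 share of Rehab gives 11×6/8 = 8.25.

6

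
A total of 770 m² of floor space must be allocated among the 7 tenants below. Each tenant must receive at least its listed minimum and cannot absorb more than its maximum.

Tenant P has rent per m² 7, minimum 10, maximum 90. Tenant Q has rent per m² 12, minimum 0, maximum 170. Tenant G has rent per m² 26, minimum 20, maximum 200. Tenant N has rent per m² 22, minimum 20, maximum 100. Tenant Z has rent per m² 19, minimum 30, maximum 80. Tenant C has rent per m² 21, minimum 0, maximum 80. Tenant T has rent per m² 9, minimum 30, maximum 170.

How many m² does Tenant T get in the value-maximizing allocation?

130

Meeting every minimum uses 10+0+20+20+30+0+30 = 110 m², leaving 660.
Order the tenants by rent per m²: Tenant G 26 > Tenant N 22 > Tenant C 21 > Tenant Z 19 > Tenant Q 12 > Tenant T 9 > Tenant P 7.
Tenant G takes 180 more to reach its cap of 200 — 480 left.
Give Tenant N 80 more to hit its cap of 100 — 400 left.
Tenant C: +80 to 80 (cap) — 320 left.
Tenant Z takes 50 more to reach its cap of 80 — 270 left.
Tenant Q takes 170 more to reach its cap of 170 — 100 left.
Tenant T: +100 (room for 140) → 130. Pool exhausted.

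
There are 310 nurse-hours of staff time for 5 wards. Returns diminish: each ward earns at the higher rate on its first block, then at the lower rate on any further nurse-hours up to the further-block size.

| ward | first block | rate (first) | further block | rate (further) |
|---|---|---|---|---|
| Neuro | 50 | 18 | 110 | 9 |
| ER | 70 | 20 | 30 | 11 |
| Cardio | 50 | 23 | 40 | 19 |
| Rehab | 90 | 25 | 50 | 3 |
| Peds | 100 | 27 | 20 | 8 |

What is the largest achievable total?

Order all 10 blocks by rate: Peds/first 27 > Rehab/first 25 > Cardio/first 23 > ER/first 20 > Cardio/second 19 > Neuro/first 18 > ER/second 11 > Neuro/second 9 > Peds/second 8 > Rehab/second 3.
Peds/first (27): +100 ; 210 left.
Rehab/first (25): +90 ; 120 left.
Fill Cardio first block (50 at 23) ; 70 left.
ER/first (20): +70 ; 0 left.
Total = 27×100 + 25×90 + 23×50 + 20×70 = 7500.

7500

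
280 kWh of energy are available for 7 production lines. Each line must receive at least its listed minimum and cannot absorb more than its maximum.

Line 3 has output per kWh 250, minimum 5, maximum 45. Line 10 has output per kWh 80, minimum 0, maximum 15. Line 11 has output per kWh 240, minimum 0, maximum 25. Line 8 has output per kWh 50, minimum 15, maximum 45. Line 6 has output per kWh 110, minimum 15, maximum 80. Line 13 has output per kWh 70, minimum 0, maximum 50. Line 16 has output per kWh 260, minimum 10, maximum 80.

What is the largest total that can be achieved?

50200

Meeting every minimum uses 5+0+0+15+15+0+10 = 45 kWh, leaving 235.
Rank by output per kWh: Line 16 260 > Line 3 250 > Line 11 240 > Line 6 110 > Line 10 80 > Line 13 70 > Line 8 50.
Line 16: +70 to 80 (cap) ; 165 left.
Line 3: +40 to 45 (cap) ; 125 left.
Line 11 takes 25 more to reach its cap of 25 ; 100 left.
Give Line 6 65 more to hit its cap of 80 ; 35 left.
Line 10: +15 to 15 (cap) ; 20 left.
Line 13 has room for 50 more but only 20 remain, so it gets 20.
Total = 250×45 + 80×15 + 240×25 + 50×15 + 110×80 + 70×20 + 260×80 = 50200.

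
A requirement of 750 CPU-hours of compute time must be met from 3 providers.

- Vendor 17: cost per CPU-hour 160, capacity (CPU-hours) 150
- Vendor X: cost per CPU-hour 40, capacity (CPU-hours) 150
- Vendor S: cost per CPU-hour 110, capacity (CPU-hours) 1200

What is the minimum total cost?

Fill from the cheapest provider first.
Vendor X at 40: take all 150 CPU-hours ; 600 still needed.
Vendor S (110): take the remaining 600 ; done.
Vendor 17: unused.
Cost = 150×40 + 600×110 = 72000.

72000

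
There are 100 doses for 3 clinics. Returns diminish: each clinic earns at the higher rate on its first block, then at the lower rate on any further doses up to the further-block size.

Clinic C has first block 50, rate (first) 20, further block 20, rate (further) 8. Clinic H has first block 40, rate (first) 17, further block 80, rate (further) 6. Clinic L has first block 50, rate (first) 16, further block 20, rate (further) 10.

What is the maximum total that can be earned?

Rank every tier by rate: Clinic C/T1 20 > Clinic H/T1 17 > Clinic L/T1 16 > Clinic L/T2 10 > Clinic C/T2 8 > Clinic H/T2 6.
Clinic C T1 at 20: fill all 50 — 50 left.
Fill Clinic H T1 block (40 at 17) — 10 left.
Clinic L/T1: +10 of 50 at 16; pool empty.
Total = 20×50 + 17×40 + 16×10 = 1840.

1840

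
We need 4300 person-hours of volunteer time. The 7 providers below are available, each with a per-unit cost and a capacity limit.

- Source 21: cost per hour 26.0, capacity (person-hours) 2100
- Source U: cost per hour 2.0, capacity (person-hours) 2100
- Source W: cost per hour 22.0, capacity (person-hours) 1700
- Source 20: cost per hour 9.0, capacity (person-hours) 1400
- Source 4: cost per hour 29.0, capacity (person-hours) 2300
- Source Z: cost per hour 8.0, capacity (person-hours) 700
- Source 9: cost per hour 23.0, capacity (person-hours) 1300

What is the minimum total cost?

Use providers in increasing cost order.
Source U (2.0): use full 2100 ; 2200 person-hours to go.
Take 700 from Source Z at 8.0 ; need 1500 more.
Source 20 at 9.0: take all 1400 person-hours ; 100 still needed.
Source W at 22.0: take 100 of its 1700 ; requirement met.
Source 9, Source 21, Source 4: unused.
Cost = 2100×2.0 + 700×8.0 + 1400×9.0 + 100×22.0 = 24600.

24600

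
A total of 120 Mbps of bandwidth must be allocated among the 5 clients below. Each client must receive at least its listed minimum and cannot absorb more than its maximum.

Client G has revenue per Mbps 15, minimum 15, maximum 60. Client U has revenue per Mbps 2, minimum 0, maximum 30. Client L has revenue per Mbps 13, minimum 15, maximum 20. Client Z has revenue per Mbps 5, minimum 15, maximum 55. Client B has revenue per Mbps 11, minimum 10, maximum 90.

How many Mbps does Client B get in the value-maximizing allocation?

25

Meeting every minimum uses 15+0+15+15+10 = 55 Mbps, leaving 65.
Highest revenue per Mbps first: Client G 15 > Client L 13 > Client B 11 > Client Z 5 > Client U 2.
Client G: +45 to 60 (cap) — 20 left.
Client L: +5 to 20 (cap) — 15 left.
Only 15 left; Client B takes them to reach 25.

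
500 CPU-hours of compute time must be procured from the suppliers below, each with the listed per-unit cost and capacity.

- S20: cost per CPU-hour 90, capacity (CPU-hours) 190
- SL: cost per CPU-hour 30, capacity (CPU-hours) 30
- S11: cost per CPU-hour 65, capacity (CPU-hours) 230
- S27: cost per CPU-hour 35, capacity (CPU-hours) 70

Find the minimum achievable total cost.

33600

Fill from the cheapest supplier first.
Take 30 from SL at 30 ; need 470 more.
S27 (35): use full 70 ; 400 CPU-hours to go.
S11 at 65: take all 230 CPU-hours ; 170 still needed.
S20 (90): take the remaining 170 ; done.
Cost = 30×30 + 70×35 + 230×65 + 170×90 = 33600.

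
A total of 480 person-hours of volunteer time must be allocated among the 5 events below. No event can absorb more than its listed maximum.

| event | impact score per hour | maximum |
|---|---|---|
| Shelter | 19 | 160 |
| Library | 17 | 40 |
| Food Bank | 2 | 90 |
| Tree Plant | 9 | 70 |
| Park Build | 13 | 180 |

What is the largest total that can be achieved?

6750

Rank by impact score per hour: Shelter 19 > Library 17 > Park Build 13 > Tree Plant 9 > Food Bank 2.
Shelter takes 160 to reach its cap of 160 → 320 left.
Give Library 40 to hit its cap of 40 → 280 left.
Give Park Build 180 to hit its cap of 180 → 100 left.
Tree Plant: +70 to 70 (cap) → 30 left.
Food Bank: +30 (room for 90) → 30. Pool exhausted.
Total = 19×160 + 17×40 + 2×30 + 9×70 + 13×180 = 6750.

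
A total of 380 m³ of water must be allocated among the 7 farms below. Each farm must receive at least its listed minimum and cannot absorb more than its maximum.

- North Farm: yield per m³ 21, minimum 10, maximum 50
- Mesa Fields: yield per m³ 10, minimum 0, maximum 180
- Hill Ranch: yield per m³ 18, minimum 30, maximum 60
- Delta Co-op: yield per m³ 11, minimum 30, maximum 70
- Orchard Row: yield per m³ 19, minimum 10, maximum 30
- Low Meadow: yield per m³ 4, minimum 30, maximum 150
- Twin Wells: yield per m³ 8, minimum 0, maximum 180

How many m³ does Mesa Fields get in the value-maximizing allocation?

140

Meeting every minimum uses 10+0+30+30+10+30+0 = 110 m³, leaving 270.
Order the farms by yield per m³: North Farm 21 > Orchard Row 19 > Hill Ranch 18 > Delta Co-op 11 > Mesa Fields 10 > Twin Wells 8 > Low Meadow 4.
Give North Farm 40 more to hit its cap of 50 → 230 left.
Give Orchard Row 20 more to hit its cap of 30 → 210 left.
Hill Ranch: +30 to 60 (cap) → 180 left.
Delta Co-op takes 40 more to reach its cap of 70 → 140 left.
Mesa Fields: +140 (room for 180) → 140. Pool exhausted.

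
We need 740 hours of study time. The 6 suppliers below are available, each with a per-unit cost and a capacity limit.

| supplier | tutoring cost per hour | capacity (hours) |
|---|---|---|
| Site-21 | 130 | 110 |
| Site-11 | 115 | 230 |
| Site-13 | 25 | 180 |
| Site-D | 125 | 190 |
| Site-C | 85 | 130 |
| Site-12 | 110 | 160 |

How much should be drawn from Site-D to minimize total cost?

Fill from the cheapest supplier first.
Take 180 from Site-13 at 25 → need 560 more.
Site-C (85): use full 130 → 430 hours to go.
Take 160 from Site-12 at 110 → need 270 more.
Site-11 at 115: take all 230 hours → 40 still needed.
Site-D at 125: take 40 of its 190 → requirement met.
Site-21: unused.

40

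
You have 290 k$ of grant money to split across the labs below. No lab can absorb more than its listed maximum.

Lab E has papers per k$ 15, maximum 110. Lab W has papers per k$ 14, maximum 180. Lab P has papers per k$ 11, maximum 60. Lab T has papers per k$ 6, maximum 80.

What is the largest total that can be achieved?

4170

Highest papers per k$ first: Lab E 15 > Lab W 14 > Lab P 11 > Lab T 6.
Give Lab E 110 to hit its cap of 110 → 180 left.
Lab W: +180 to 180 (cap) → 0 left.
Total = 15×110 + 14×180 = 4170.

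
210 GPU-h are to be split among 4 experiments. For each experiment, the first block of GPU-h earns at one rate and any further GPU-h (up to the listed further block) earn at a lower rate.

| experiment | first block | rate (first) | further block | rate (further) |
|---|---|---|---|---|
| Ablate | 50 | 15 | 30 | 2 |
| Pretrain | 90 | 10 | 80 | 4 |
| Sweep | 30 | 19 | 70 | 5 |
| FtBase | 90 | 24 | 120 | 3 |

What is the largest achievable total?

3880

Order all 8 blocks by rate: FtBase/tier1 24 > Sweep/tier1 19 > Ablate/tier1 15 > Pretrain/tier1 10 > Sweep/tier2 5 > Pretrain/tier2 4 > FtBase/tier2 3 > Ablate/tier2 2.
Fill FtBase tier1 block (90 at 24) ; 120 left.
Fill Sweep tier1 block (30 at 19) ; 90 left.
Ablate/tier1 (15): +50 ; 40 left.
40 remain; put them into Pretrain tier1 at 10.
Total = 24×90 + 19×30 + 15×50 + 10×40 = 3880.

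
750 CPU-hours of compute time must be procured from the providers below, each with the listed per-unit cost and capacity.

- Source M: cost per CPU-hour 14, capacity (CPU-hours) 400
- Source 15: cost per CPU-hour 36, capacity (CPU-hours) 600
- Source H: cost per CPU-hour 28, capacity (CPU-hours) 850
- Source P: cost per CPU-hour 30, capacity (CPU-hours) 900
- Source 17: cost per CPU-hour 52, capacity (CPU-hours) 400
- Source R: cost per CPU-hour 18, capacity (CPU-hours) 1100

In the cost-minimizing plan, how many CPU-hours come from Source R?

Cheapest first:
Take 400 from Source M at 14 ; need 350 more.
Source R (18): take the remaining 350 ; done.
Source H, Source P, Source 15, Source 17: unused.

350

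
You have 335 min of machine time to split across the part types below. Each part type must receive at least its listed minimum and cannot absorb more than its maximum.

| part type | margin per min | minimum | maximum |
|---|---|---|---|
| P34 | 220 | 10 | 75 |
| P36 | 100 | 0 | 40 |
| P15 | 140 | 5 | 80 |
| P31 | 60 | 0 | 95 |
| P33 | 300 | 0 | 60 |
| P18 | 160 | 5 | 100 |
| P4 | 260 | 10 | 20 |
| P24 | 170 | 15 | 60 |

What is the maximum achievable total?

68700

Meeting every minimum uses 10+0+5+0+0+5+10+15 = 45 min, leaving 290.
Rank by margin per min: P33 300 > P4 260 > P34 220 > P24 170 > P18 160 > P15 140 > P36 100 > P31 60.
P33 takes 60 more to reach its cap of 60 ; 230 left.
P4 takes 10 more to reach its cap of 20 ; 220 left.
P34: +65 to 75 (cap) ; 155 left.
Give P24 45 more to hit its cap of 60 ; 110 left.
Give P18 95 more to hit its cap of 100 ; 15 left.
P15 has room for 75 more but only 15 remain, so it gets 20.
Total = 220×75 + 140×20 + 300×60 + 160×100 + 260×20 + 170×60 = 68700.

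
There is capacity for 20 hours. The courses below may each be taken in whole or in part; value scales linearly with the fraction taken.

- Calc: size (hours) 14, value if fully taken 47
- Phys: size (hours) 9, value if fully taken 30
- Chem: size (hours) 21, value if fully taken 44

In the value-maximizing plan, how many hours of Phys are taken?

Rank by value-to-size ratio: Calc 47/14≈3.36, Phys 30/9≈3.33, Chem 44/21≈2.1.
All 14 hours of Calc fit (value 47) → 6 remain.
6 hours left: a 6/9 share of Phys gives 30×6/9 = 20.

6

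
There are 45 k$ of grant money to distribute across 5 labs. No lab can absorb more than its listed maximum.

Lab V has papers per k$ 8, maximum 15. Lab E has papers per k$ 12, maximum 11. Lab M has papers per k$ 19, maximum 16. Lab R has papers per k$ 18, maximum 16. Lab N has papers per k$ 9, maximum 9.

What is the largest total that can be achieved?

742

Highest papers per k$ first: Lab M 19 > Lab R 18 > Lab E 12 > Lab N 9 > Lab V 8.
Lab M takes 16 to reach its cap of 16 ; 29 left.
Lab R: +16 to 16 (cap) ; 13 left.
Lab E takes 11 to reach its cap of 11 ; 2 left.
Lab N: +2 (room for 9) → 2. Pool exhausted.
Total = 12×11 + 19×16 + 18×16 + 9×2 = 742.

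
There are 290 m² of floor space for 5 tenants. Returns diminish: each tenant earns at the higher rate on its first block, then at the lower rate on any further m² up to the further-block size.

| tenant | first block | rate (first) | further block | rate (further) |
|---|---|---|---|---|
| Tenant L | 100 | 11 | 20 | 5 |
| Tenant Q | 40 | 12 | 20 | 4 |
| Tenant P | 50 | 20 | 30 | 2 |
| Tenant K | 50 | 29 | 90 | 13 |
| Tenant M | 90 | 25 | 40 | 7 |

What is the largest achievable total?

Rank every tier by rate: Tenant K/T1 29 > Tenant M/T1 25 > Tenant P/T1 20 > Tenant K/T2 13 > Tenant Q/T1 12 > Tenant L/T1 11 > Tenant M/T2 7 > Tenant L/T2 5 > Tenant Q/T2 4 > Tenant P/T2 2.
Tenant K T1 at 29: fill all 50 — 240 left.
Fill Tenant M T1 block (90 at 25) — 150 left.
Tenant P/T1 (20): +50 — 100 left.
Tenant K/T2 (13): +90 — 10 left.
10 remain; put them into Tenant Q T1 at 12.
Total = 29×50 + 25×90 + 20×50 + 13×90 + 12×10 = 5990.

5990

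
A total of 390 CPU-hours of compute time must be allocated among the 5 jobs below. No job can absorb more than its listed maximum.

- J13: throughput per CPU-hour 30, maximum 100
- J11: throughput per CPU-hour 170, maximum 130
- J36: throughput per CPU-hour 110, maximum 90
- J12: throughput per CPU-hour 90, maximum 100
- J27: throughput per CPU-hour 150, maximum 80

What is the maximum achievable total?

52100

Rank by throughput per CPU-hour: J11 170 > J27 150 > J36 110 > J12 90 > J13 30.
J11: +130 to 130 (cap) ; 260 left.
J27: +80 to 80 (cap) ; 180 left.
J36: +90 to 90 (cap) ; 90 left.
J12: +90 (room for 100) → 90. Pool exhausted.
Total = 170×130 + 110×90 + 90×90 + 150×80 = 52100.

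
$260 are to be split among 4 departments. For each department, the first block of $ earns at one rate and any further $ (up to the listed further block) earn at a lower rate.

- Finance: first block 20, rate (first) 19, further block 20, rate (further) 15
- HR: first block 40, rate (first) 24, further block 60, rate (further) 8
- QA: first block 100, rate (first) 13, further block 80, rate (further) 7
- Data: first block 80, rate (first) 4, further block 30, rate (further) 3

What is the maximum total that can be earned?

Order all 8 blocks by rate: HR/tier1 24 > Finance/tier1 19 > Finance/tier2 15 > QA/tier1 13 > HR/tier2 8 > QA/tier2 7 > Data/tier1 4 > Data/tier2 3.
Fill HR tier1 block (40 at 24) ; 220 left.
Fill Finance tier1 block (20 at 19) ; 200 left.
Finance tier2 at 15: fill all 20 ; 180 left.
Fill QA tier1 block (100 at 13) ; 80 left.
Fill HR tier2 block (60 at 8) ; 20 left.
20 remain; put them into QA tier2 at 7.
Total = 24×40 + 19×20 + 15×20 + 13×100 + 8×60 + 7×20 = 3560.

3560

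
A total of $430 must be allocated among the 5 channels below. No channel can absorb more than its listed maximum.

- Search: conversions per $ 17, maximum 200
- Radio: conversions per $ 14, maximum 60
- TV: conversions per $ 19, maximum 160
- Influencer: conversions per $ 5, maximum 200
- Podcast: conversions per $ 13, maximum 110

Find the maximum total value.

Rank by conversions per $: TV 19 > Search 17 > Radio 14 > Podcast 13 > Influencer 5.
TV: +160 to 160 (cap) ; 270 left.
Search takes 200 to reach its cap of 200 ; 70 left.
Radio takes 60 to reach its cap of 60 ; 10 left.
Podcast has room for 110 but only 10 remain, so it gets 10.
Total = 17×200 + 14×60 + 19×160 + 13×10 = 7410.

7410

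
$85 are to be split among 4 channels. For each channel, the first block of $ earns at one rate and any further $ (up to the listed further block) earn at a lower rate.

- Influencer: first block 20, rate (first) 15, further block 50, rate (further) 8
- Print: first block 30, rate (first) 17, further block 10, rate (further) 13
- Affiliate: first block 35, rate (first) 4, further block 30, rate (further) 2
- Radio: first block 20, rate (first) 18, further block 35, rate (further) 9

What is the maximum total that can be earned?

Rank every tier by rate: Radio/first 18 > Print/first 17 > Influencer/first 15 > Print/second 13 > Radio/second 9 > Influencer/second 8 > Affiliate/first 4 > Affiliate/second 2.
Radio/first (18): +20 → 65 left.
Print/first (17): +30 → 35 left.
Influencer/first (15): +20 → 15 left.
Print/second (13): +10 → 5 left.
5 remain; put them into Radio second at 9.
Total = 18×20 + 17×30 + 15×20 + 13×10 + 9×5 = 1345.

1345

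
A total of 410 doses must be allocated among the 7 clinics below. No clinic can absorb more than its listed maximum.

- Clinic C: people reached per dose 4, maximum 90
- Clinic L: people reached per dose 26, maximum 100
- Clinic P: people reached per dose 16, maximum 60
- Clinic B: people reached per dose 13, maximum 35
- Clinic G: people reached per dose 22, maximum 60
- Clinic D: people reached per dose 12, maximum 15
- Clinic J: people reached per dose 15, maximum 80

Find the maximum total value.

6955

Rank by people reached per dose: Clinic L 26 > Clinic G 22 > Clinic P 16 > Clinic J 15 > Clinic B 13 > Clinic D 12 > Clinic C 4.
Clinic L: +100 to 100 (cap) ; 310 left.
Clinic G takes 60 to reach its cap of 60 ; 250 left.
Clinic P: +60 to 60 (cap) ; 190 left.
Give Clinic J 80 to hit its cap of 80 ; 110 left.
Clinic B: +35 to 35 (cap) ; 75 left.
Clinic D: +15 to 15 (cap) ; 60 left.
Clinic C has room for 90 but only 60 remain, so it gets 60.
Total = 4×60 + 26×100 + 16×60 + 13×35 + 22×60 + 12×15 + 15×80 = 6955.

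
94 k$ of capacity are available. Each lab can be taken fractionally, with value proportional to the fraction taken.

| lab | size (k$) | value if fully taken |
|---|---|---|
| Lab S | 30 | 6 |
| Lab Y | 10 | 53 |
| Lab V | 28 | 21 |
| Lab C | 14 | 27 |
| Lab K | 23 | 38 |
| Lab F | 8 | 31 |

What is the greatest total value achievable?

172.2

Sort by value density: Lab Y 53/10≈5.3, Lab F 31/8≈3.88, Lab C 27/14≈1.93, Lab K 38/23≈1.65, Lab V 21/28≈0.75, Lab S 6/30≈0.2.
Take all of Lab Y (10 k$, value 53) → 84 k$ left.
Take all of Lab F (8 k$, value 31) → 76 k$ left.
Take all of Lab C (14 k$, value 27) → 62 k$ left.
All 23 k$ of Lab K fit (value 38) → 39 remain.
All 28 k$ of Lab V fit (value 21) → 11 remain.
Fill the last 11 k$ with part of Lab S: 11/30 of it earns 2.2.
Total value = 172.2.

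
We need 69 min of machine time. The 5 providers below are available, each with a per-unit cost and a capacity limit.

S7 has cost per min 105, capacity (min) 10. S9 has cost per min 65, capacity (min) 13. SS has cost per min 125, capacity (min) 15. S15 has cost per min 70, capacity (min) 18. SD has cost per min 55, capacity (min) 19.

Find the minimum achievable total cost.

Use providers in increasing cost order.
Take 19 from SD at 55 ; need 50 more.
S9 at 65: take all 13 min ; 37 still needed.
Take 18 from S15 at 70 ; need 19 more.
S7 at 105: take all 10 min ; 9 still needed.
SS (125): take the remaining 9 ; done.
Cost = 19×55 + 13×65 + 18×70 + 10×105 + 9×125 = 5325.

5325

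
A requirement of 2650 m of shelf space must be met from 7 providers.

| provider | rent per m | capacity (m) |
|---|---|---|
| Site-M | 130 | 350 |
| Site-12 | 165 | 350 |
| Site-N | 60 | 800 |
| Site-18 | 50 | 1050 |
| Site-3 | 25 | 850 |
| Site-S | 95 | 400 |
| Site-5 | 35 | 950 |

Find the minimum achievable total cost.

Use providers in increasing cost order.
Site-3 at 25: take all 850 m — 1800 still needed.
Site-5 (35): use full 950 — 850 m to go.
Take 850 from Site-18 at 50 to finish.
Site-N, Site-S, Site-M, Site-12: unused.
Cost = 850×25 + 950×35 + 850×50 = 97000.

97000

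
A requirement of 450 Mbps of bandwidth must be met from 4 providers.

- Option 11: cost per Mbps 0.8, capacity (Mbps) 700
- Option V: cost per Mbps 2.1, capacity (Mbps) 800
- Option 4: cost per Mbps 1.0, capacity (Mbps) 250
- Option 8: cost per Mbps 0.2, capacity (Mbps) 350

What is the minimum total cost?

150

Cheapest first:
Option 8 (0.2): use full 350 — 100 Mbps to go.
Take 100 from Option 11 at 0.8 to finish.
Option 4, Option V: unused.
Cost = 350×0.2 + 100×0.8 = 150.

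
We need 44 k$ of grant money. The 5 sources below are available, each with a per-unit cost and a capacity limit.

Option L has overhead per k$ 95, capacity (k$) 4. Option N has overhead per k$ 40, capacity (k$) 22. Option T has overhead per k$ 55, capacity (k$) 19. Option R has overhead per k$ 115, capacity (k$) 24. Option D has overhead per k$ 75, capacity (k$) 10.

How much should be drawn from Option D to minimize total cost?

3

Use sources in increasing cost order.
Option N (40): use full 22 → 22 k$ to go.
Take 19 from Option T at 55 → need 3 more.
Option D (75): take the remaining 3 → done.
Option L, Option R: unused.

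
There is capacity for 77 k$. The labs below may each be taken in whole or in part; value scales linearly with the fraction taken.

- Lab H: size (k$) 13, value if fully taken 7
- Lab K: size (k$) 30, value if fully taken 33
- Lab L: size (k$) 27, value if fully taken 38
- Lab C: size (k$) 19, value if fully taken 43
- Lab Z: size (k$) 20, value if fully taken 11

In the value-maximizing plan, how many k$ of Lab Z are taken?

Rank by value-to-size ratio: Lab C 43/19≈2.26, Lab L 38/27≈1.41, Lab K 33/30≈1.1, Lab Z 11/20≈0.55, Lab H 7/13≈0.538.
All 19 k$ of Lab C fit (value 43) → 58 remain.
Lab L: take in full, 27 k$ for value 38 → 31 left.
All 30 k$ of Lab K fit (value 33) → 1 remain.
Fill the last 1 k$ with part of Lab Z: 1/20 of it earns 0.55.

1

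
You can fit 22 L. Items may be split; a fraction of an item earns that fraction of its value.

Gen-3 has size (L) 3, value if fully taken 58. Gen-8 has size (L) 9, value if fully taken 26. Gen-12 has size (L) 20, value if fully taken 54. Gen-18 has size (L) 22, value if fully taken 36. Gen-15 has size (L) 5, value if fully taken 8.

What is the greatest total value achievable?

Best value per unit of size first: Gen-3 58/3≈19.3, Gen-8 26/9≈2.89, Gen-12 54/20≈2.7, Gen-18 36/22≈1.64, Gen-15 8/5≈1.6.
All 3 L of Gen-3 fit (value 58) — 19 remain.
Gen-8: take in full, 9 L for value 26 — 10 left.
Only 10 L remain; take 10/20 of Gen-12 for value 54×10/20 = 27.
Total value = 111.

111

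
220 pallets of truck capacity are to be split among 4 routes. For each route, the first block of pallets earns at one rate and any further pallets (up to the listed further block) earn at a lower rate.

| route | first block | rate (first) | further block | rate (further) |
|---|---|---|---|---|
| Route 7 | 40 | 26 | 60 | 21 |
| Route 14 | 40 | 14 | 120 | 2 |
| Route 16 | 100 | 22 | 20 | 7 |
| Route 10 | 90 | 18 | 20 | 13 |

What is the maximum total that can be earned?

4860

Treat each block as its own option and order by rate: Route 7/tier1 26 > Route 16/tier1 22 > Route 7/tier2 21 > Route 10/tier1 18 > Route 14/tier1 14 > Route 10/tier2 13 > Route 16/tier2 7 > Route 14/tier2 2.
Route 7 tier1 at 26: fill all 40 → 180 left.
Route 16/tier1 (22): +100 → 80 left.
Route 7 tier2 at 21: fill all 60 → 20 left.
Route 10 tier1 at 18: only 20 left, fill 20.
Total = 26×40 + 22×100 + 21×60 + 18×20 = 4860.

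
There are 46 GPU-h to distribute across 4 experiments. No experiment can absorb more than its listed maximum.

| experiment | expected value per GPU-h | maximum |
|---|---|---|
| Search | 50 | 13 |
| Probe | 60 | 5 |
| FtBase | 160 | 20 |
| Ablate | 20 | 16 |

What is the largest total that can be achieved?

4310

Rank by expected value per GPU-h: FtBase 160 > Probe 60 > Search 50 > Ablate 20.
FtBase takes 20 to reach its cap of 20 ; 26 left.
Probe takes 5 to reach its cap of 5 ; 21 left.
Give Search 13 to hit its cap of 13 ; 8 left.
Only 8 left; Ablate takes them to reach 8.
Total = 50×13 + 60×5 + 160×20 + 20×8 = 4310.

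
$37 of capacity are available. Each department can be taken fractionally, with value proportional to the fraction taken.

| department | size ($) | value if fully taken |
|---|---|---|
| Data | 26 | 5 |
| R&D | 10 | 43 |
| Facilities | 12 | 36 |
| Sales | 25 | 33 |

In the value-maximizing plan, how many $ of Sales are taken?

Rank by value-to-size ratio: R&D 43/10≈4.3, Facilities 36/12≈3, Sales 33/25≈1.32, Data 5/26≈0.192.
Take all of R&D (10 $, value 43) → 27 $ left.
All 12 $ of Facilities fit (value 36) → 15 remain.
15 $ left: a 15/25 share of Sales gives 33×15/25 = 19.8.

15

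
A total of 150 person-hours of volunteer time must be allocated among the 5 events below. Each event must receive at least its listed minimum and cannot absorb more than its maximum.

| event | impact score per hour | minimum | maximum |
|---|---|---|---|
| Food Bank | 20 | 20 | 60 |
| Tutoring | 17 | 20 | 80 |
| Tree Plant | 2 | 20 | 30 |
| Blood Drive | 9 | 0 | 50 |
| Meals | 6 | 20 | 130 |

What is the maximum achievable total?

2210

Meeting every minimum uses 20+20+20+0+20 = 80 person-hours, leaving 70.
Rank by impact score per hour: Food Bank 20 > Tutoring 17 > Blood Drive 9 > Meals 6 > Tree Plant 2.
Food Bank: +40 to 60 (cap) → 30 left.
Only 30 left; Tutoring takes them to reach 50.
Total = 20×60 + 17×50 + 2×20 + 6×20 = 2210.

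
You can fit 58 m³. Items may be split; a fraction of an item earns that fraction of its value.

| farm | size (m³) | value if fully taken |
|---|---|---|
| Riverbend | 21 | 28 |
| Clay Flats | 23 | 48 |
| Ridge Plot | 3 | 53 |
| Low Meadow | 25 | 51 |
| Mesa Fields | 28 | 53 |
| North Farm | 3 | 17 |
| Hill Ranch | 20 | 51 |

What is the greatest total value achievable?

Sort by value density: Ridge Plot 53/3≈17.7, North Farm 17/3≈5.67, Hill Ranch 51/20≈2.55, Clay Flats 48/23≈2.09, Low Meadow 51/25≈2.04, Mesa Fields 53/28≈1.89, Riverbend 28/21≈1.33.
Take all of Ridge Plot (3 m³, value 53) ; 55 m³ left.
Take all of North Farm (3 m³, value 17) ; 52 m³ left.
Hill Ranch: take in full, 20 m³ for value 51 ; 32 left.
Take all of Clay Flats (23 m³, value 48) ; 9 m³ left.
Fill the last 9 m³ with part of Low Meadow: 9/25 of it earns 18.36.
Total value = 187.36.

187.36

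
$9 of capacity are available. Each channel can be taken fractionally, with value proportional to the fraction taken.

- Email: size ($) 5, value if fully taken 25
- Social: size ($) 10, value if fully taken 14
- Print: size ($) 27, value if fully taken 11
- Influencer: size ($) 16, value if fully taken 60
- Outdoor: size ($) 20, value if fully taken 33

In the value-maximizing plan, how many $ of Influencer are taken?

Best value per unit of size first: Email 25/5≈5, Influencer 60/16≈3.75, Outdoor 33/20≈1.65, Social 14/10≈1.4, Print 11/27≈0.407.
Email: take in full, 5 $ for value 25 → 4 left.
Fill the last 4 $ with part of Influencer: 4/16 of it earns 15.

4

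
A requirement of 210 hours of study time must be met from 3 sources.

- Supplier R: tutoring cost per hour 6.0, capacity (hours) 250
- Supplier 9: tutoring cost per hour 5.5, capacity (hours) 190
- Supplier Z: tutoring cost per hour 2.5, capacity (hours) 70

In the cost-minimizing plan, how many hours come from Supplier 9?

140

Use sources in increasing cost order.
Supplier Z at 2.5: take all 70 hours → 140 still needed.
Take 140 from Supplier 9 at 5.5 to finish.
Supplier R: unused.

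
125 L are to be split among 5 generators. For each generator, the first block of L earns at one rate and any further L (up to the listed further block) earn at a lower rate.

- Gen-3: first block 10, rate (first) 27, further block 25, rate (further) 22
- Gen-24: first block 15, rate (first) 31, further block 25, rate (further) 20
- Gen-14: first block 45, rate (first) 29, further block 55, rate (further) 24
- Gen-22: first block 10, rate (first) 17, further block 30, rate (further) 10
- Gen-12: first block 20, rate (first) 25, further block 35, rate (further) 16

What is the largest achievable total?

Rank every tier by rate: Gen-24/T1 31 > Gen-14/T1 29 > Gen-3/T1 27 > Gen-12/T1 25 > Gen-14/T2 24 > Gen-3/T2 22 > Gen-24/T2 20 > Gen-22/T1 17 > Gen-12/T2 16 > Gen-22/T2 10.
Fill Gen-24 T1 block (15 at 31) — 110 left.
Gen-14/T1 (29): +45 — 65 left.
Fill Gen-3 T1 block (10 at 27) — 55 left.
Fill Gen-12 T1 block (20 at 25) — 35 left.
Gen-14/T2: +35 of 55 at 24; pool empty.
Total = 31×15 + 29×45 + 27×10 + 25×20 + 24×35 = 3380.

3380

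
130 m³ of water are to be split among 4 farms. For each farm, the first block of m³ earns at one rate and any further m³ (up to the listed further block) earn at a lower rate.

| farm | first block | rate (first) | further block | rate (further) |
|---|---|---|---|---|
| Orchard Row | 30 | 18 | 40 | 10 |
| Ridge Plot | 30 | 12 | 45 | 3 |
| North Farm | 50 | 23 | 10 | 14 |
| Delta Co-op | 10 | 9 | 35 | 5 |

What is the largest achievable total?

2290

Treat each block as its own option and order by rate: North Farm/tier1 23 > Orchard Row/tier1 18 > North Farm/tier2 14 > Ridge Plot/tier1 12 > Orchard Row/tier2 10 > Delta Co-op/tier1 9 > Delta Co-op/tier2 5 > Ridge Plot/tier2 3.
Fill North Farm tier1 block (50 at 23) ; 80 left.
Fill Orchard Row tier1 block (30 at 18) ; 50 left.
North Farm/tier2 (14): +10 ; 40 left.
Ridge Plot/tier1 (12): +30 ; 10 left.
10 remain; put them into Orchard Row tier2 at 10.
Total = 23×50 + 18×30 + 14×10 + 12×30 + 10×10 = 2290.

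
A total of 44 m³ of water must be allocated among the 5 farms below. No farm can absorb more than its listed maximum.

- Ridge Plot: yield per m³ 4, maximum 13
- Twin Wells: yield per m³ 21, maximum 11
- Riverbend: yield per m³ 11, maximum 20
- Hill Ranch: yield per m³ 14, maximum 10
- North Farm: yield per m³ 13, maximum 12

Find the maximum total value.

648

Rank by yield per m³: Twin Wells 21 > Hill Ranch 14 > North Farm 13 > Riverbend 11 > Ridge Plot 4.
Twin Wells: +11 to 11 (cap) → 33 left.
Hill Ranch: +10 to 10 (cap) → 23 left.
Give North Farm 12 to hit its cap of 12 → 11 left.
Riverbend has room for 20 but only 11 remain, so it gets 11.
Total = 21×11 + 11×11 + 14×10 + 13×12 = 648.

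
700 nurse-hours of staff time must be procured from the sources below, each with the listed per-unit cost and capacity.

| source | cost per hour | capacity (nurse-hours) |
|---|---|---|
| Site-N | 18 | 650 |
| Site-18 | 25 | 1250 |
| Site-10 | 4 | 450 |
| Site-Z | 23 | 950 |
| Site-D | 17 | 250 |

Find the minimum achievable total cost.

Use sources in increasing cost order.
Site-10 (4): use full 450 ; 250 nurse-hours to go.
Site-D at 17: take all 250 nurse-hours ; 0 still needed.
Site-N, Site-Z, Site-18: unused.
Cost = 450×4 + 250×17 = 6050.

6050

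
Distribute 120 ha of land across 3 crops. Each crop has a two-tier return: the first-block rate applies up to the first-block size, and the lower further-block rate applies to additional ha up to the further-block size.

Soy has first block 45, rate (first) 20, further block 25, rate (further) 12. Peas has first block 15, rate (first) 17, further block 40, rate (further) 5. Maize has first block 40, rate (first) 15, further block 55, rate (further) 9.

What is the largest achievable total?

1995

Rank every tier by rate: Soy/tier1 20 > Peas/tier1 17 > Maize/tier1 15 > Soy/tier2 12 > Maize/tier2 9 > Peas/tier2 5.
Fill Soy tier1 block (45 at 20) → 75 left.
Fill Peas tier1 block (15 at 17) → 60 left.
Fill Maize tier1 block (40 at 15) → 20 left.
Soy tier2 at 12: only 20 left, fill 20.
Total = 20×45 + 17×15 + 15×40 + 12×20 = 1995.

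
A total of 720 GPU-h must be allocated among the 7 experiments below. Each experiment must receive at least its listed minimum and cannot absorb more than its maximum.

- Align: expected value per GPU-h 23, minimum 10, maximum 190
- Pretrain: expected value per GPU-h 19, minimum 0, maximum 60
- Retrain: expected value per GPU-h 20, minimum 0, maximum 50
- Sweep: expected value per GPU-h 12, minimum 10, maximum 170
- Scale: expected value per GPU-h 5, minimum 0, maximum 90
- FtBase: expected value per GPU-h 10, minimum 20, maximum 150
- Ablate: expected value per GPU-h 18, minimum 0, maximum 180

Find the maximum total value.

Meeting every minimum uses 10+0+0+10+0+20+0 = 40 GPU-h, leaving 680.
Rank by expected value per GPU-h: Align 23 > Retrain 20 > Pretrain 19 > Ablate 18 > Sweep 12 > FtBase 10 > Scale 5.
Align takes 180 more to reach its cap of 190 → 500 left.
Retrain: +50 to 50 (cap) → 450 left.
Pretrain: +60 to 60 (cap) → 390 left.
Ablate takes 180 more to reach its cap of 180 → 210 left.
Give Sweep 160 more to hit its cap of 170 → 50 left.
FtBase has room for 130 more but only 50 remain, so it gets 70.
Total = 23×190 + 19×60 + 20×50 + 12×170 + 10×70 + 18×180 = 12490.

12490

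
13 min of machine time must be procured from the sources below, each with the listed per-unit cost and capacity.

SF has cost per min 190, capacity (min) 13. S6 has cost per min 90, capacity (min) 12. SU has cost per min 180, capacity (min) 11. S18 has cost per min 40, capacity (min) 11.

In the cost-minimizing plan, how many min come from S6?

Cheapest first:
S18 (40): use full 11 → 2 min to go.
S6 at 90: take 2 of its 12 → requirement met.
SU, SF: unused.

2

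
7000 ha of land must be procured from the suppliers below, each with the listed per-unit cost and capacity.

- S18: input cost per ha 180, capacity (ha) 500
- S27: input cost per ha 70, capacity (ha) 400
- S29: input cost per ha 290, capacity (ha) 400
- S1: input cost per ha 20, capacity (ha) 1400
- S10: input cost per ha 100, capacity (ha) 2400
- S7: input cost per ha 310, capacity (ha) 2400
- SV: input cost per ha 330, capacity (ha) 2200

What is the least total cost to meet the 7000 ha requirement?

1091000

Fill from the cheapest supplier first.
S1 (20): use full 1400 — 5600 ha to go.
S27 at 70: take all 400 ha — 5200 still needed.
S10 (100): use full 2400 — 2800 ha to go.
Take 500 from S18 at 180 — need 2300 more.
S29 at 290: take all 400 ha — 1900 still needed.
S7 at 310: take 1900 of its 2400 — requirement met.
SV: unused.
Cost = 1400×20 + 400×70 + 2400×100 + 500×180 + 400×290 + 1900×310 = 1091000.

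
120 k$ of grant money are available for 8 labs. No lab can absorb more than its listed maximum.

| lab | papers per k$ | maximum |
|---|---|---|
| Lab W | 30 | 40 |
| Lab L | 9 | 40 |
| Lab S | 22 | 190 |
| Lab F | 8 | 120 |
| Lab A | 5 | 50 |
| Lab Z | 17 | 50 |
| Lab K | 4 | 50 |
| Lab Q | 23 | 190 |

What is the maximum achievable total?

3040

Highest papers per k$ first: Lab W 30 > Lab Q 23 > Lab S 22 > Lab Z 17 > Lab L 9 > Lab F 8 > Lab A 5 > Lab K 4.
Lab W takes 40 to reach its cap of 40 → 80 left.
Lab Q has room for 190 but only 80 remain, so it gets 80.
Total = 30×40 + 23×80 = 3040.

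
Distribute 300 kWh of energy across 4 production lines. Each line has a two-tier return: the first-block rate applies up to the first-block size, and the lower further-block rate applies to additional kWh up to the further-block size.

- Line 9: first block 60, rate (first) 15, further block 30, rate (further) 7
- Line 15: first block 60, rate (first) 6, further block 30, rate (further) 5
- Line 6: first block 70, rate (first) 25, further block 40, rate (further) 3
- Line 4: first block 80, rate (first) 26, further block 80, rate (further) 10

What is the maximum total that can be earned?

Order all 8 blocks by rate: Line 4/T1 26 > Line 6/T1 25 > Line 9/T1 15 > Line 4/T2 10 > Line 9/T2 7 > Line 15/T1 6 > Line 15/T2 5 > Line 6/T2 3.
Fill Line 4 T1 block (80 at 26) — 220 left.
Line 6/T1 (25): +70 — 150 left.
Line 9/T1 (15): +60 — 90 left.
Line 4/T2 (10): +80 — 10 left.
10 remain; put them into Line 9 T2 at 7.
Total = 26×80 + 25×70 + 15×60 + 10×80 + 7×10 = 5600.

5600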